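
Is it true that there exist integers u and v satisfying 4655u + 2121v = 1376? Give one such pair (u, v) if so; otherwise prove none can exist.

No, no such integers exist.

Both 4655 and 2121 are divisible by gcd(4655, 2121) = 7, hence so is any combination 4655u + 2121v.
But 1376 is not a multiple of 7 (it leaves remainder 4).
So the equation is unsolvable over ℤ.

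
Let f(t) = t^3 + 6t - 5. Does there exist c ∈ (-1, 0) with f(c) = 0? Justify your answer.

f has no root in that interval.

Evaluate at the endpoints: f(-1) = -12, f(0) = -5 — same sign (negative).
f'(t) = 3t^2 + 6 has discriminant 0² − 4·3·6 = -72 < 0, so f' has no real roots and is positive for every real t.
So f is strictly increasing; between -1 and 0 its values lie between f(-1) = -12 and f(0) = -5, all negative. Therefore f has no root in (-1, 0).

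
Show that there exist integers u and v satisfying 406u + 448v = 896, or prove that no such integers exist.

Every value of 406u + 448v is a multiple of gcd(406, 448) = 14; since 14 ∣ 896, solutions exist.
Dividing through by 14 reduces the equation to 29u + 32v = 64.
Euclidean algorithm: 32 = 1·29 + 3, 29 = 9·3 + 2, 3 = 1·2 + 1, 2 = 2·1 + 0.
Back-substituting, 1 = 3 − 1·2 = 3 − (29 − 9·3) = −29 + 10·3 = −29 + 10·(32 − 1·29) = 10·32 − 11·29; that is, 29·(-11) + 32·10 = 1.
Multiplying through by 64: u = (-11)·64 = -704, v = 10·64 = 640 is a solution.
Adding 22·32 to u and subtracting 22·29 from v gives the tidier solution (0, 2).
Check: 406·0 + 448·2 = 0 + 896 = 896. ✓

u = 0, v = 2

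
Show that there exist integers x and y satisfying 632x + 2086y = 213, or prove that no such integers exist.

No such integers exist.

Any value of 632x + 2086y is a multiple of gcd(632, 2086) = 2.
But 213 = 2·106 + 1, so 2 ∤ 213.
Hence no integers x, y satisfy the equation.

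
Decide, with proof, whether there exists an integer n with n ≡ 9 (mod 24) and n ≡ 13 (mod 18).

Reduce both congruences modulo 6, which divides 24 and 18: they say n ≡ 9 (mod 6) and n ≡ 13 (mod 6).
But 9 mod 6 = 3 while 13 mod 6 = 1, a contradiction.
So no integer satisfies both congruences.

No such integer exists.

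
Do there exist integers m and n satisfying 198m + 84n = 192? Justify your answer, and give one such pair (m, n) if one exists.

m = 12, n = -26

Since gcd(198, 84) = 6 and 192 = 6·32, Bézout's identity guarantees a solution.
Dividing through by 6 reduces the equation to 33m + 14n = 32.
Euclidean algorithm: 33 = 2·14 + 5, 14 = 2·5 + 4, 5 = 1·4 + 1, 4 = 4·1 + 0.
Unwinding: 1 = 5 − 1·4 = 5 − (14 − 2·5) = −14 + 3·5 = −14 + 3·(33 − 2·14) = 3·33 − 7·14, i.e. 33·3 + 14·(-7) = 1.
Times 32: 33·96 + 14·(-224) = 32, so (96, -224) solves it.
Shifting by a multiple of (14, −33) keeps it a solution: m = 96 − 6·14 = 12, n = -224 + 6·33 = -26.
Check: 198·12 + 84·(-26) = 2376 − 2184 = 192. ✓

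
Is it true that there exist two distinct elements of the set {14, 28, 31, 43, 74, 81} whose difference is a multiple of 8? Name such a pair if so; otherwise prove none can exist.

No, no such pair exists.

Two integers differ by a multiple of 8 exactly when they have the same residue mod 8. The residues are 14↦6, 28↦4, 31↦7, 43↦3, 74↦2, 81↦1.
These 6 residues are pairwise different, hence no difference of two elements is divisible by 8.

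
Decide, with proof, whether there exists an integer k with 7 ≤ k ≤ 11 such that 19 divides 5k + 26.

Scanning upward from k = 7 gives 61, 66, 71, none divisible by 19. At k = 10 we get 5·10 + 26 = 76, and 76 = 19·4.

k = 10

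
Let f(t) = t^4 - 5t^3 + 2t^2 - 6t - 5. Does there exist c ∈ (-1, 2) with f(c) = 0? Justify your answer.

Yes, such a c exists.

f(-1) = 9 and f(2) = -33, which have opposite signs.
f is continuous everywhere (it is a polynomial), in particular on [-1, 2].
By the Intermediate Value Theorem f must vanish at some point of (-1, 2).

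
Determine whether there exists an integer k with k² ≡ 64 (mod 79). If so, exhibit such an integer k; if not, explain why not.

k = 71

Take k = 71. Then 71² = 5041 = 63·79 + 64, so 71² ≡ 64 (mod 79).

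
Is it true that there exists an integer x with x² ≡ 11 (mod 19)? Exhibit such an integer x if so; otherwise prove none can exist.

x = 7

x = 7 works: 7² = 49, and 49 − 11 = 38 = 2·19.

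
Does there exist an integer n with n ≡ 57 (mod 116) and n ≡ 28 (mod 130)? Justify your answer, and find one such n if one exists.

No, no such integer exists.

Reduce both congruences modulo 2, which divides 116 and 130: they say n ≡ 57 (mod 2) and n ≡ 28 (mod 2).
These are incompatible: 57 − 28 = 29 is not divisible by 2.
Hence the system has no solution.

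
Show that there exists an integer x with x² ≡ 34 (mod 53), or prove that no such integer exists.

Apply Euler's criterion with the prime 53: 34 is a quadratic residue iff 34^26 ≡ 1 (mod 53), and a non-residue iff it is ≡ −1.
Squaring successively (mod 53): 34^2 = 1156 ≡ 43; 34^4 ≡ 43² = 1849 ≡ 47; 34^8 ≡ 47² = 2209 ≡ 36; 34^16 ≡ 36² = 1296 ≡ 24.
Since 26 = 16 + 8 + 2, 34^26 ≡ 24 · 36 · 43; multiplying out mod 53: 24·36 = 864 ≡ 16, then 16·43 = 688 ≡ 52. Thus 34^26 ≡ 52 ≡ −1 (mod 53).
The value −1 means 34 is a non-residue modulo 53, so x² ≡ 34 (mod 53) is impossible.

No, no such integer exists.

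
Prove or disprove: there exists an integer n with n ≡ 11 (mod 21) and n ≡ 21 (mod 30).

gcd(21, 30) = 3. If n ≡ 11 (mod 21) and n ≡ 21 (mod 30), then n ≡ 11 (mod 3) and n ≡ 21 (mod 3).
However 11 ≡ 2 and 21 ≡ 0 (mod 3), and 2 ≠ 0.
Hence the system has no solution.

There is no such integer.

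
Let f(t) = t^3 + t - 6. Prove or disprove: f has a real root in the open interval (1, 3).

f(1) = -4 and f(3) = 24, which have opposite signs.
Since f is a polynomial it is continuous on [1, 3].
By the Intermediate Value Theorem f must vanish at some point of (1, 3).

Such a root exists.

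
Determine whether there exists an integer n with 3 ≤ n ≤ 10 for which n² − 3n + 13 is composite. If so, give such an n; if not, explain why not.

No such integer n in that range exists.

The values for n = 3, 4, …, 10 are 13, 17, 23, 31, 41, 53, 67, 83, and each of these is prime.
So no value in the range makes the expression composite.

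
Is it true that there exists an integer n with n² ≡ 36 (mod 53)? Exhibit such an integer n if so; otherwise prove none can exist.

Take n = 47. Then 47² = 2209 = 41·53 + 36, so 47² ≡ 36 (mod 53).

n = 47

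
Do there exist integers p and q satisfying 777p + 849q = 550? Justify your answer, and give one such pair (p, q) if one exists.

No such integers exist.

Both 777 and 849 are divisible by gcd(777, 849) = 3, hence so is any combination 777p + 849q.
However 550 leaves remainder 1 on division by 3.
Therefore 777p + 849q = 550 has no solution in integers.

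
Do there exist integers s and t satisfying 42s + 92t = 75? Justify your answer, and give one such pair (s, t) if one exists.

gcd(42, 92) = 2, so every integer of the form 42s + 92t is a multiple of 2.
But 75 = 2·37 + 1, so 2 ∤ 75.
So the equation is unsolvable over ℤ.

No such integers exist.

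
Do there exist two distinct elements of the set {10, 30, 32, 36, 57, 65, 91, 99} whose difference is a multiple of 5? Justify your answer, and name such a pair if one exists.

The pair (10, 30) works.

Both 10 and 30 leave remainder 0 on division by 5; their difference 20 = 4·5 is a multiple of 5.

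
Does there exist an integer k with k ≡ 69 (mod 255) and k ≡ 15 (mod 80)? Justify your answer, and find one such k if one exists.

Reduce both congruences modulo 5, which divides 255 and 80: they say k ≡ 69 (mod 5) and k ≡ 15 (mod 5).
However 69 ≡ 4 and 15 ≡ 0 (mod 5), and 4 ≠ 0.
Therefore no such k exists.

No, no such integer exists.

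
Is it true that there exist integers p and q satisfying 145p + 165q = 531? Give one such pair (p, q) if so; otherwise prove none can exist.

Any value of 145p + 165q is a multiple of gcd(145, 165) = 5.
But 531 is not a multiple of 5 (it leaves remainder 1).
So the equation is unsolvable over ℤ.

No such integers exist.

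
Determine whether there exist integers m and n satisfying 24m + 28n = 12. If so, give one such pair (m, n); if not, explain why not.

Every value of 24m + 28n is a multiple of gcd(24, 28) = 4; since 4 ∣ 12, solutions exist.
Dividing through by 4 reduces the equation to 6m + 7n = 3.
Euclidean algorithm: 7 = 1·6 + 1, 6 = 6·1 + 0.
Back-substituting, 1 = 7 − 1·6; that is, 6·(-1) + 7·1 = 1.
Multiplying through by 3: m = (-1)·3 = -3, n = 1·3 = 3 is a solution.
Adding 1·7 to m and subtracting 1·6 from n gives the tidier solution (4, -3).
Indeed 24·4 + 28·(-3) = 96 − 84 = 12.

m = 4, n = -3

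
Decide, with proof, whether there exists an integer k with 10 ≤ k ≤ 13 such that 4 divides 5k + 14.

At k = 10 we get 5·10 + 14 = 64, and 64 = 4·16.

k = 10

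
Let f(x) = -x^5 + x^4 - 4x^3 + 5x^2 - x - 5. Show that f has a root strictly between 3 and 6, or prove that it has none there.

f(3) = -233 and f(6) = -7175, both negative, so a sign-change argument is unavailable; we show f keeps this sign on the whole interval.
Substitute x = 3 + u, where 0 < u < 3 on the interval. Expanding, f(3 + u) = -u^5 - 14u^4 - 82u^3 - 247u^2 - 376u - 233.
All 6 nonzero coefficients of this polynomial in u are negative; hence for u > 0 the value is a sum of negative terms (the constant -233 among them).
So f is strictly negative on (3, 6); no root exists in the interval.

No.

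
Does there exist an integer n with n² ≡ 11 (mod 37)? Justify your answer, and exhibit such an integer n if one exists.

n = 14

Take n = 14. Then 14² = 196 = 5·37 + 11, so 14² ≡ 11 (mod 37).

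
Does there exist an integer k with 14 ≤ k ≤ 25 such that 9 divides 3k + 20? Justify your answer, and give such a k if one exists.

The values of 3k + 20 for k = 14, 15, …, 25 are 62, 65, 68, 71, 74, 77, 80, 83, 86, 89, 92, 95; reduced mod 9 these are 8, 2, 5, 8, 2, 5, 8, 2, 5, 8, 2, 5.
None is 0, so 9 never divides 3k + 20 on this range.

No, no such integer k in that range exists.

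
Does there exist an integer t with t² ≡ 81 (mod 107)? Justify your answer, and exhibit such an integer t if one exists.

Take t = 9. Then 9² = 81, and since 0 ≤ 81 < 107 this is already reduced: 9² ≡ 81 (mod 107).

t = 9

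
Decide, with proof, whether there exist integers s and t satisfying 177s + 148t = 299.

Since gcd(177, 148) = 1, every integer is an integer combination of 177 and 148.
Run the Euclidean algorithm on 177 and 148: 177 = 1·148 + 29, 148 = 5·29 + 3, 29 = 9·3 + 2, 3 = 1·2 + 1, 2 = 2·1 + 0.
Working back up the chain: 1 = 3 − 1·2 = 3 − (29 − 9·3) = −29 + 10·3 = −29 + 10·(148 − 5·29) = 10·148 − 51·29 = 10·148 − 51·(177 − 1·148) = −51·177 + 61·148. So 177·(-51) + 148·61 = 1.
Times 299: 177·(-15249) + 148·18239 = 299, so (-15249, 18239) solves it.
The general solution is s = -15249 + 148k, t = 18239 − 177k; taking k = 104 gives the smaller pair s = 143, t = -169.
Indeed 177·143 + 148·(-169) = 25311 − 25012 = 299.

s = 143, t = -169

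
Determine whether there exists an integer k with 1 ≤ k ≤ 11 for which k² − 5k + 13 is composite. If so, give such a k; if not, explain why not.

k = 1

At k = 1: 1² − 5·1 + 13 = 9 = 3·3, which is composite.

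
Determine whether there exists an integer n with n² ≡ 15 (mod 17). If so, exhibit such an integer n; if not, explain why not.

n = 7

n = 7 works: 7² = 49, and 49 − 15 = 34 = 2·17.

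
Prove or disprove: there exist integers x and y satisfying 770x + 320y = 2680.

gcd(770, 320) = 10, and 10 divides 2680, so integer solutions exist.
Dividing through by 10 reduces the equation to 77x + 32y = 268.
Run the Euclidean algorithm on 77 and 32: 77 = 2·32 + 13, 32 = 2·13 + 6, 13 = 2·6 + 1, 6 = 6·1 + 0.
Back-substituting, 1 = 13 − 2·6 = 13 − 2·(32 − 2·13) = −2·32 + 5·13 = −2·32 + 5·(77 − 2·32) = 5·77 − 12·32; that is, 77·5 + 32·(-12) = 1.
Scaling by 268 gives the particular solution (x, y) = (1340, -3216).
Subtracting 41·32 from x and adding 41·77 to y gives the tidier solution (28, -59).
Indeed 770·28 + 320·(-59) = 21560 − 18880 = 2680.

x = 28, y = -59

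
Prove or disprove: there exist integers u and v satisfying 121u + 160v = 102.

Since gcd(121, 160) = 1, every integer is an integer combination of 121 and 160.
Euclidean algorithm: 160 = 1·121 + 39, 121 = 3·39 + 4, 39 = 9·4 + 3, 4 = 1·3 + 1, 3 = 3·1 + 0.
Working back up the chain: 1 = 4 − 1·3 = 4 − (39 − 9·4) = −39 + 10·4 = −39 + 10·(121 − 3·39) = 10·121 − 31·39 = 10·121 − 31·(160 − 1·121) = −31·160 + 41·121. So 121·41 + 160·(-31) = 1.
Multiplying through by 102: u = 41·102 = 4182, v = (-31)·102 = -3162 is a solution.
Shifting by a multiple of (160, −121) keeps it a solution: u = 4182 − 26·160 = 22, v = -3162 + 26·121 = -16.
Indeed 121·22 + 160·(-16) = 2662 − 2560 = 102.

u = 22, v = -16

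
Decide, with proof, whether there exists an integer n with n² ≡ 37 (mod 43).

No, no such integer exists.

43 is prime, so by Euler's criterion 37 is a square mod 43 iff 37^((43−1)/2) = 37^21 ≡ 1 (mod 43).
Squaring successively (mod 43): 37^2 = 1369 ≡ 36; 37^4 ≡ 36² = 1296 ≡ 6; 37^8 ≡ 6² = 36 ≡ 36; 37^16 ≡ 36² = 1296 ≡ 6.
Since 21 = 16 + 4 + 1, 37^21 ≡ 6 · 6 · 37; multiplying out mod 43: 6·6 = 36 ≡ 36, then 36·37 = 1332 ≡ 42. Thus 37^21 ≡ 42 ≡ −1 (mod 43).
By Euler's criterion 37 is a quadratic non-residue mod 43: no n satisfies n² ≡ 37 (mod 43).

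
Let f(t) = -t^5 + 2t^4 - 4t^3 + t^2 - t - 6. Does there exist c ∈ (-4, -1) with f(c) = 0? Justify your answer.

The endpoint values f(-4) = 1806 and f(-1) = 3 are both positive. Claim: f(t) > 0 for every t in (-4, -1).
Substitute t = -1 − u, where 0 < u < 3 on the interval. Expanding, f(-1 − u) = u^5 + 7u^4 + 22u^3 + 35u^2 + 28u + 3.
All 6 nonzero coefficients of this polynomial in u are positive; hence for u > 0 the value is a sum of positive terms (the constant 3 among them).
Therefore f(t) > 0 throughout (-4, -1), and f has no zero there.

f has no root in that interval.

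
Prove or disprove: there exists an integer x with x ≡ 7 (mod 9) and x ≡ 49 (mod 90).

No such integer exists.

Both moduli are multiples of 9 = gcd(9, 90), so any solution would satisfy x ≡ 7 and x ≡ 49 modulo 9 simultaneously.
But 7 mod 9 = 7 while 49 mod 9 = 4, a contradiction.
Hence the system has no solution.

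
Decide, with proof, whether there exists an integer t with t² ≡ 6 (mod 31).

Apply Euler's criterion with the prime 31: 6 is a quadratic residue iff 6^15 ≡ 1 (mod 31), and a non-residue iff it is ≡ −1.
Squaring successively (mod 31): 6^2 = 36 ≡ 5; 6^4 ≡ 5² = 25 ≡ 25; 6^8 ≡ 25² = 625 ≡ 5.
Since 15 = 8 + 4 + 2 + 1, 6^15 ≡ 5 · 25 · 5 · 6; multiplying out mod 31: 5·25 = 125 ≡ 1, then 1·5 = 5 ≡ 5, then 5·6 = 30 ≡ 30. Thus 6^15 ≡ 30 ≡ −1 (mod 31).
By Euler's criterion 6 is a quadratic non-residue mod 31: no t satisfies t² ≡ 6 (mod 31).

No, no such integer exists.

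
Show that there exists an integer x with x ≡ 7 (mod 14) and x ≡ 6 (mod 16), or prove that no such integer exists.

Both moduli are multiples of 2 = gcd(14, 16), so any solution would satisfy x ≡ 7 and x ≡ 6 modulo 2 simultaneously.
But 7 mod 2 = 1 while 6 mod 2 = 0, a contradiction.
Hence the system has no solution.

No, no such integer exists.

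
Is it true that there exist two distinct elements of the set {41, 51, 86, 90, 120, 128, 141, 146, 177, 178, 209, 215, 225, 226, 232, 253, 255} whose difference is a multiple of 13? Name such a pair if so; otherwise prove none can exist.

Yes: 51 and 90.

51 mod 13 = 12 and 90 mod 13 = 12, so 90 − 51 = 39 = 3·13.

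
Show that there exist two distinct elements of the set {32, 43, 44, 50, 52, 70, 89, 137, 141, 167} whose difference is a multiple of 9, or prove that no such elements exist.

32 mod 9 = 5 and 50 mod 9 = 5, so 50 − 32 = 18 = 2·9.

Yes: 32 and 50.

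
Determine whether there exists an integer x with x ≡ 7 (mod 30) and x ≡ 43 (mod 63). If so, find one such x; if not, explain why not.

gcd(30, 63) = 3. A simultaneous solution exists iff 7 ≡ 43 (mod 3); here 7 mod 3 = 1 = 43 mod 3, so it does.
Put x = 7 + 30t, so we need 30t ≡ 36 (mod 63), equivalently (divide by 3) 10t ≡ 12 (mod 21).
Since 10·19 = 190 = 9·21 + 1, the inverse of 10 mod 21 is 19.
Therefore t ≡ 19·12 = 228 ≡ 18 (mod 21).
Then x = 7 + 30·18 = 547.
Check: 547 mod 30 = 7, 547 mod 63 = 43. ✓

x = 547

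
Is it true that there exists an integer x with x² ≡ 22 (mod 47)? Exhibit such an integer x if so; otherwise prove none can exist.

No, no such integer exists.

Apply Euler's criterion with the prime 47: 22 is a quadratic residue iff 22^23 ≡ 1 (mod 47), and a non-residue iff it is ≡ −1.
Repeated squaring mod 47: 22^2 = 484 ≡ 14; 22^4 ≡ 14² = 196 ≡ 8; 22^8 ≡ 8² = 64 ≡ 17; 22^16 ≡ 17² = 289 ≡ 7.
Since 23 = 16 + 4 + 2 + 1, 22^23 ≡ 7 · 8 · 14 · 22; multiplying out mod 47: 7·8 = 56 ≡ 9, then 9·14 = 126 ≡ 32, then 32·22 = 704 ≡ 46. Thus 22^23 ≡ 46 ≡ −1 (mod 47).
The value −1 means 22 is a non-residue modulo 47, so x² ≡ 22 (mod 47) is impossible.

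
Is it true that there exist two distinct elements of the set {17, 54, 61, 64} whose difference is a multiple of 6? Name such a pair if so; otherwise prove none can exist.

Reduce each element modulo 6: 17↦5, 54↦0, 61↦1, 64↦4.
No residue repeats among the 4 elements, so no pair has difference ≡ 0 (mod 6).

No, no such pair exists.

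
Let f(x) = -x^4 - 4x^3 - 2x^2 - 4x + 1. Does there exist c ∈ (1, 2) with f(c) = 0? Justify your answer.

f(1) = -10 and f(2) = -63, both negative, so a sign-change argument is unavailable; we show f keeps this sign on the whole interval.
Shift to the endpoint 1: with x = 1 + u (0 < u < 1), one computes f(1 + u) = -u^4 - 8u^3 - 20u^2 - 24u - 10.
All 5 nonzero coefficients of this polynomial in u are negative; hence for u > 0 the value is a sum of negative terms (the constant -10 among them).
Therefore f(x) < 0 throughout (1, 2), and f has no zero there.

No such root exists.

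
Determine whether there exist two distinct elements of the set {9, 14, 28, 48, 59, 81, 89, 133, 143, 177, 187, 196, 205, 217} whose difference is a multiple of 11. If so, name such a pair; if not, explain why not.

Both 9 and 196 leave remainder 9 on division by 11; their difference 187 = 17·11 is a multiple of 11.

Yes: 9 and 196.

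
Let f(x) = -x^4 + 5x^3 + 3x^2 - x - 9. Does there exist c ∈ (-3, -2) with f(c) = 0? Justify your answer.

f(-3) = -195 and f(-2) = -51, both negative, so a sign-change argument is unavailable; we show f keeps this sign on the whole interval.
Shift to the endpoint -2: with x = -2 − u (0 < u < 1), one computes f(-2 − u) = -u^4 - 13u^3 - 51u^2 - 79u - 51.
The nonzero coefficients here are all negative, so for u > 0 every term is negative (or zero), and the constant term -51 is strictly negative.
So f is strictly negative on (-3, -2); no root exists in the interval.

No.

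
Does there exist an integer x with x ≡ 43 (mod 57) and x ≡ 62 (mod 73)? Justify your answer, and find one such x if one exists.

gcd(57, 73) = 1, so the Chinese Remainder Theorem guarantees exactly one residue class mod 4161 satisfying both.
Any solution of the first congruence is x = 43 + 57t; substituting into the second, 57t ≡ 62 − 43 ≡ 19 (mod 73).
Note 57·41 = 2337 ≡ 1 (mod 73) (as 2337 − 1 = 32·73), so 57⁻¹ ≡ 41.
Therefore t ≡ 41·19 = 779 ≡ 49 (mod 73).
With t = 49: x = 43 + 57·49 = 2836.
Verify: 2836 = 49·57 + 43 and 2836 = 38·73 + 62. ✓

x = 2836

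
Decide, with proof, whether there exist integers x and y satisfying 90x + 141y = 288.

x = 22, y = -12

gcd(90, 141) = 3, and 3 divides 288, so integer solutions exist.
Dividing through by 3 reduces the equation to 30x + 47y = 96.
Euclidean algorithm: 47 = 1·30 + 17, 30 = 1·17 + 13, 17 = 1·13 + 4, 13 = 3·4 + 1, 4 = 4·1 + 0.
Back-substituting, 1 = 13 − 3·4 = 13 − 3·(17 − 1·13) = −3·17 + 4·13 = −3·17 + 4·(30 − 1·17) = 4·30 − 7·17 = 4·30 − 7·(47 − 1·30) = −7·47 + 11·30; that is, 30·11 + 47·(-7) = 1.
Scaling by 96 gives the particular solution (x, y) = (1056, -672).
The general solution is x = 1056 + 47k, y = -672 − 30k; taking k = -22 gives the smaller pair x = 22, y = -12.
Indeed 90·22 + 141·(-12) = 1980 − 1692 = 288.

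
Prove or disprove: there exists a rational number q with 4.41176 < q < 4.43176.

Scale by 7: the interval becomes (30.88232, 31.02232), which contains the integer 31.
Dividing back, 4.41176 < 31/7 < 4.43176, and 31/7 is rational.

q = 31/7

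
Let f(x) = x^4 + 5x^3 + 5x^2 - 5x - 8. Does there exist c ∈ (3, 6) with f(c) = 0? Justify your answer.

The endpoint values f(3) = 238 and f(6) = 2518 are both positive. Claim: f(x) > 0 for every x in (3, 6).
Shift to the endpoint 3: with x = 3 + u (0 < u < 3), one computes f(3 + u) = u^4 + 17u^3 + 104u^2 + 268u + 238.
The nonzero coefficients here are all positive, so for u > 0 every term is positive (or zero), and the constant term 238 is strictly positive.
Therefore f(x) > 0 throughout (3, 6), and f has no zero there.

No.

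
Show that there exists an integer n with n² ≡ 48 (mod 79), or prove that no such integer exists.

Apply Euler's criterion with the prime 79: 48 is a quadratic residue iff 48^39 ≡ 1 (mod 79), and a non-residue iff it is ≡ −1.
Squaring successively (mod 79): 48^2 = 2304 ≡ 13; 48^4 ≡ 13² = 169 ≡ 11; 48^8 ≡ 11² = 121 ≡ 42; 48^16 ≡ 42² = 1764 ≡ 26; 48^32 ≡ 26² = 676 ≡ 44.
Since 39 = 32 + 4 + 2 + 1, 48^39 ≡ 44 · 11 · 13 · 48; multiplying out mod 79: 44·11 = 484 ≡ 10, then 10·13 = 130 ≡ 51, then 51·48 = 2448 ≡ 78. Thus 48^39 ≡ 78 ≡ −1 (mod 79).
By Euler's criterion 48 is a quadratic non-residue mod 79: no n satisfies n² ≡ 48 (mod 79).

No such integer exists.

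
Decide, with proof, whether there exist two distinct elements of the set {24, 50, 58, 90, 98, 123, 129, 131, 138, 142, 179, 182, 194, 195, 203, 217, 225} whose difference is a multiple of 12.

Yes: 50 and 98.

50 mod 12 = 2 and 98 mod 12 = 2, so 98 − 50 = 48 = 4·12.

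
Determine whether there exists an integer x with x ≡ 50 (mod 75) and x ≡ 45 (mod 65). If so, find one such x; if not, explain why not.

Here gcd(75, 65) = 5, and both 50 and 45 leave remainder 0 mod 5, so the system is consistent.
List candidates x ≡ 50 (mod 75): 50, 125, 200, 275, 350, 425, 500. Modulo 65 these are 50, 60, 5, 15, 25, 35, 45; 500 gives 45 as required.
Verify: 500 = 6·75 + 50 and 500 = 7·65 + 45. ✓

x = 500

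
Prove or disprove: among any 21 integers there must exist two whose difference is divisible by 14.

Yes, this is always true.

There are exactly 14 possible remainders on division by 14.
Since 21 > 14, two of the 21 integers must share a residue class by the pigeonhole principle; call them a and b.
Their difference a − b is then a multiple of 14.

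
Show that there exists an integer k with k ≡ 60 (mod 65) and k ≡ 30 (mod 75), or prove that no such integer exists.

k = 255

Here gcd(65, 75) = 5, and both 60 and 30 leave remainder 0 mod 5, so the system is consistent.
List candidates k ≡ 60 (mod 65): 60, 125, 190, 255. Modulo 75 these are 60, 50, 40, 30; 255 gives 30 as required.
Check: 255 mod 65 = 60, 255 mod 75 = 30. ✓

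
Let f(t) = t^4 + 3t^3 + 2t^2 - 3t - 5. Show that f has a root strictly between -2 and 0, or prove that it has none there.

f(-2) = 1 and f(0) = -5, which have opposite signs.
f is continuous everywhere (it is a polynomial), in particular on [-2, 0].
By the Intermediate Value Theorem, f takes the value 0 somewhere in the open interval.

Such a root exists.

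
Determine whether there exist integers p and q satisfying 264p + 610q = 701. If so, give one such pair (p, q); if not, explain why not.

No, no such integers exist.

gcd(264, 610) = 2, so every integer of the form 264p + 610q is a multiple of 2.
But 701 = 2·350 + 1, so 2 ∤ 701.
So the equation is unsolvable over ℤ.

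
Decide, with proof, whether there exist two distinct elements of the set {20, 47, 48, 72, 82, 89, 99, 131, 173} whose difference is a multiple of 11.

Two integers differ by a multiple of 11 exactly when they have the same residue mod 11. The residues are 20↦9, 47↦3, 48↦4, 72↦6, 82↦5, 89↦1, 99↦0, 131↦10, 173↦8.
All 9 residues are distinct, so no two elements differ by a multiple of 11.

No such pair exists.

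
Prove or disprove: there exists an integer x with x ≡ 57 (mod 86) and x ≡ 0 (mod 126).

No such integer exists.

gcd(86, 126) = 2. If x ≡ 57 (mod 86) and x ≡ 0 (mod 126), then x ≡ 57 (mod 2) and x ≡ 0 (mod 2).
However 57 ≡ 1 and 0 ≡ 0 (mod 2), and 1 ≠ 0.
Hence the system has no solution.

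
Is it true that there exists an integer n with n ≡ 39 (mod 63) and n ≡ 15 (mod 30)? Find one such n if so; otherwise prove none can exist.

n = 165

Here gcd(63, 30) = 3, and both 39 and 15 leave remainder 0 mod 3, so the system is consistent.
Step through n = 39, 39 + 63, 39 + 2·63, …: the values 39, 102, 165 reduce mod 30 to 9, 12, 15. The value 165 hits 15.
Verify: 165 = 2·63 + 39 and 165 = 5·30 + 15. ✓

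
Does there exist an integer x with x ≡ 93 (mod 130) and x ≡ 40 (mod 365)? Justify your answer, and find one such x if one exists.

Both moduli are multiples of 5 = gcd(130, 365), so any solution would satisfy x ≡ 93 and x ≡ 40 modulo 5 simultaneously.
These are incompatible: 93 − 40 = 53 is not divisible by 5.
Therefore no such x exists.

There is no such integer.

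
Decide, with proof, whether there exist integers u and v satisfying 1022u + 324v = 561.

No such integers exist.

Any value of 1022u + 324v is a multiple of gcd(1022, 324) = 2.
But 561 is not a multiple of 2 (it leaves remainder 1).
So the equation is unsolvable over ℤ.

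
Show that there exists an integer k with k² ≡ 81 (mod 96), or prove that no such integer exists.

Take k = 9. Then 9² = 81, and since 0 ≤ 81 < 96 this is already reduced: 9² ≡ 81 (mod 96).

k = 9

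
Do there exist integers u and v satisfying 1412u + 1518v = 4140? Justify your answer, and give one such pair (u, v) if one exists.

Every value of 1412u + 1518v is a multiple of gcd(1412, 1518) = 2; since 2 ∣ 4140, solutions exist.
Dividing through by 2 reduces the equation to 706u + 759v = 2070.
Run the Euclidean algorithm on 759 and 706: 759 = 1·706 + 53, 706 = 13·53 + 17, 53 = 3·17 + 2, 17 = 8·2 + 1, 2 = 2·1 + 0.
Back-substituting, 1 = 17 − 8·2 = 17 − 8·(53 − 3·17) = −8·53 + 25·17 = −8·53 + 25·(706 − 13·53) = 25·706 − 333·53 = 25·706 − 333·(759 − 1·706) = −333·759 + 358·706; that is, 706·358 + 759·(-333) = 1.
Times 2070: 706·741060 + 759·(-689310) = 2070, so (741060, -689310) solves it.
The general solution is u = 741060 + 759k, v = -689310 − 706k; taking k = -976 gives the smaller pair u = 276, v = -254.
Indeed 1412·276 + 1518·(-254) = 389712 − 385572 = 4140.

u = 276, v = -254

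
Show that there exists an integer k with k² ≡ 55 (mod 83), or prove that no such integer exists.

83 is prime, so by Euler's criterion 55 is a square mod 83 iff 55^((83−1)/2) = 55^41 ≡ 1 (mod 83).
Squaring successively (mod 83): 55^2 = 3025 ≡ 37; 55^4 ≡ 37² = 1369 ≡ 41; 55^8 ≡ 41² = 1681 ≡ 21; 55^16 ≡ 21² = 441 ≡ 26; 55^32 ≡ 26² = 676 ≡ 12.
Since 41 = 32 + 8 + 1, 55^41 ≡ 12 · 21 · 55; multiplying out mod 83: 12·21 = 252 ≡ 3, then 3·55 = 165 ≡ 82. Thus 55^41 ≡ 82 ≡ −1 (mod 83).
By Euler's criterion 55 is a quadratic non-residue mod 83: no k satisfies k² ≡ 55 (mod 83).

There is no such integer.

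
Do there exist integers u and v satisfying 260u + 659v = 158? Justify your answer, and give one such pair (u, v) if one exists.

Since gcd(260, 659) = 1, every integer is an integer combination of 260 and 659.
Dividing repeatedly: 659 = 2·260 + 139, 260 = 1·139 + 121, 139 = 1·121 + 18, 121 = 6·18 + 13, 18 = 1·13 + 5, 13 = 2·5 + 3, 5 = 1·3 + 2, 3 = 1·2 + 1, 2 = 2·1 + 0.
Unwinding: 1 = 3 − 1·2 = 3 − (5 − 1·3) = −5 + 2·3 = −5 + 2·(13 − 2·5) = 2·13 − 5·5 = 2·13 − 5·(18 − 1·13) = −5·18 + 7·13 = −5·18 + 7·(121 − 6·18) = 7·121 − 47·18 = 7·121 − 47·(139 − 1·121) = −47·139 + 54·121 = −47·139 + 54·(260 − 1·139) = 54·260 − 101·139 = 54·260 − 101·(659 − 2·260) = −101·659 + 256·260, i.e. 260·256 + 659·(-101) = 1.
Multiplying through by 158: u = 256·158 = 40448, v = (-101)·158 = -15958 is a solution.
Subtracting 61·659 from u and adding 61·260 to v gives the tidier solution (249, -98).
Check: 260·249 + 659·(-98) = 64740 − 64582 = 158. ✓

u = 249, v = -98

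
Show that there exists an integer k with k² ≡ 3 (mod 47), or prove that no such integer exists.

Take k = 35. Then 35² = 1225 = 26·47 + 3, so 35² ≡ 3 (mod 47).

k = 35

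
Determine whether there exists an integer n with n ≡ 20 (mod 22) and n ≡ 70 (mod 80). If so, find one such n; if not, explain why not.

gcd(22, 80) = 2. A simultaneous solution exists iff 20 ≡ 70 (mod 2); here 20 mod 2 = 0 = 70 mod 2, so it does.
Write n = 20 + 22t. Then 22t ≡ 70 − 20 ≡ 50 (mod 80); dividing through by 2 gives 11t ≡ 25 (mod 40).
Note 11·11 = 121 ≡ 1 (mod 40) (as 121 − 1 = 3·40), so 11⁻¹ ≡ 11.
Multiplying by 11: t ≡ 11·25 = 275 ≡ 35 (mod 40).
Then n = 20 + 22·35 = 790.
Check: 790 mod 22 = 20, 790 mod 80 = 70. ✓

n = 790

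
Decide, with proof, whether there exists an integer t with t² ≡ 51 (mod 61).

No such integer exists.

Apply Euler's criterion with the prime 61: 51 is a quadratic residue iff 51^30 ≡ 1 (mod 61), and a non-residue iff it is ≡ −1.
Repeated squaring mod 61: 51^2 = 2601 ≡ 39; 51^4 ≡ 39² = 1521 ≡ 57; 51^8 ≡ 57² = 3249 ≡ 16; 51^16 ≡ 16² = 256 ≡ 12.
Since 30 = 16 + 8 + 4 + 2, 51^30 ≡ 12 · 16 · 57 · 39; multiplying out mod 61: 12·16 = 192 ≡ 9, then 9·57 = 513 ≡ 25, then 25·39 = 975 ≡ 60. Thus 51^30 ≡ 60 ≡ −1 (mod 61).
By Euler's criterion 51 is a quadratic non-residue mod 61: no t satisfies t² ≡ 51 (mod 61).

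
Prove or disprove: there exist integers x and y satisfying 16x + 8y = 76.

Any value of 16x + 8y is a multiple of gcd(16, 8) = 8.
But 76 is not a multiple of 8 (it leaves remainder 4).
Therefore 16x + 8y = 76 has no solution in integers.

No, no such integers exist.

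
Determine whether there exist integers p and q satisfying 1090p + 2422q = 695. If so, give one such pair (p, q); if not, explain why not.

Any value of 1090p + 2422q is a multiple of gcd(1090, 2422) = 2.
But 695 is not a multiple of 2 (it leaves remainder 1).
Hence no integers p, q satisfy the equation.

No such integers exist.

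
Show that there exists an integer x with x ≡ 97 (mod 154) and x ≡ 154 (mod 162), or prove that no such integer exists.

Reduce both congruences modulo 2, which divides 154 and 162: they say x ≡ 97 (mod 2) and x ≡ 154 (mod 2).
But 97 mod 2 = 1 while 154 mod 2 = 0, a contradiction.
So no integer satisfies both congruences.

There is no such integer.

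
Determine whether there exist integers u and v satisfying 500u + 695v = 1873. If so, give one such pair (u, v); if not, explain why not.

Both 500 and 695 are divisible by gcd(500, 695) = 5, hence so is any combination 500u + 695v.
But 1873 = 5·374 + 3, so 5 ∤ 1873.
Therefore 500u + 695v = 1873 has no solution in integers.

There are no such integers.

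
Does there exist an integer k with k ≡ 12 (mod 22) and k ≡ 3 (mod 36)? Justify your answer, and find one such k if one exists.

Reduce both congruences modulo 2, which divides 22 and 36: they say k ≡ 12 (mod 2) and k ≡ 3 (mod 2).
However 12 ≡ 0 and 3 ≡ 1 (mod 2), and 0 ≠ 1.
Hence the system has no solution.

No, no such integer exists.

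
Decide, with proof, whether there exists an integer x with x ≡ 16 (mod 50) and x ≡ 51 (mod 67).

The moduli 50 and 67 are coprime, so by the Chinese Remainder Theorem a unique solution modulo 3350 exists.
Write x = 16 + 50t and require 16 + 50t ≡ 51 (mod 67), i.e. 50t ≡ 35 (mod 67).
Invert 50 mod 67 by the Euclidean algorithm: 67 = 1·50 + 17, 50 = 2·17 + 16, 17 = 1·16 + 1, 16 = 16·1 + 0; back-substituting, 1 = 17 − 1·16 = 17 − (50 − 2·17) = −50 + 3·17 = −50 + 3·(67 − 1·50) = 3·67 − 4·50. Hence 50·(-4) ≡ 1, so 50⁻¹ ≡ -4 ≡ 63 (mod 67).
Multiplying by 63: t ≡ 63·35 = 2205 ≡ 61 (mod 67).
With t = 61: x = 16 + 50·61 = 3066.
Check: 3066 mod 50 = 16, 3066 mod 67 = 51. ✓

x = 3066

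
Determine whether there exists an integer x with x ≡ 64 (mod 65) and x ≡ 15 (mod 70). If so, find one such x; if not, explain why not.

No such integer exists.

gcd(65, 70) = 5. If x ≡ 64 (mod 65) and x ≡ 15 (mod 70), then x ≡ 64 (mod 5) and x ≡ 15 (mod 5).
These are incompatible: 64 − 15 = 49 is not divisible by 5.
Therefore no such x exists.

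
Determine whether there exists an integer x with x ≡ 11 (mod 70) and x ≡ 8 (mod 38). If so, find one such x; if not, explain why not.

No such integer exists.

gcd(70, 38) = 2. If x ≡ 11 (mod 70) and x ≡ 8 (mod 38), then x ≡ 11 (mod 2) and x ≡ 8 (mod 2).
However 11 ≡ 1 and 8 ≡ 0 (mod 2), and 1 ≠ 0.
So no integer satisfies both congruences.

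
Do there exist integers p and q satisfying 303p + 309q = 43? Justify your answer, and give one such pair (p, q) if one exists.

No, no such integers exist.

Both 303 and 309 are divisible by gcd(303, 309) = 3, hence so is any combination 303p + 309q.
However 43 leaves remainder 1 on division by 3.
Hence no integers p, q satisfy the equation.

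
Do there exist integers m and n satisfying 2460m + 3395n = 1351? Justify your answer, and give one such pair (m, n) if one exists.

No, no such integers exist.

Both 2460 and 3395 are divisible by gcd(2460, 3395) = 5, hence so is any combination 2460m + 3395n.
However 1351 leaves remainder 1 on division by 5.
Therefore 2460m + 3395n = 1351 has no solution in integers.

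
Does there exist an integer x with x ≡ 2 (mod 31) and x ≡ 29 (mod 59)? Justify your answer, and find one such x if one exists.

x = 560

gcd(31, 59) = 1, so the Chinese Remainder Theorem guarantees exactly one residue class mod 1829 satisfying both.
Any solution of the first congruence is x = 2 + 31t; substituting into the second, 31t ≡ 29 − 2 ≡ 27 (mod 59).
Note 31·40 = 1240 ≡ 1 (mod 59) (as 1240 − 1 = 21·59), so 31⁻¹ ≡ 40.
Therefore t ≡ 40·27 = 1080 ≡ 18 (mod 59).
With t = 18: x = 2 + 31·18 = 560.
Verify: 560 = 18·31 + 2 and 560 = 9·59 + 29. ✓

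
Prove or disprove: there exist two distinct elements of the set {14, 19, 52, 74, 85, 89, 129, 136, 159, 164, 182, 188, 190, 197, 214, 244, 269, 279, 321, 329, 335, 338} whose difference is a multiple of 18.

Yes: 14 and 338.

Both 14 and 338 leave remainder 14 on division by 18; their difference 324 = 18·18 is a multiple of 18.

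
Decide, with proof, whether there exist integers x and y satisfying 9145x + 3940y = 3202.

Both 9145 and 3940 are divisible by gcd(9145, 3940) = 5, hence so is any combination 9145x + 3940y.
But 3202 = 5·640 + 2, so 5 ∤ 3202.
Therefore 9145x + 3940y = 3202 has no solution in integers.

No, no such integers exist.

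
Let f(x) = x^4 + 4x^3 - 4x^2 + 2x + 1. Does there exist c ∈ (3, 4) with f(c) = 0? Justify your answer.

No.

f(3) = 160 and f(4) = 457, both positive, so a sign-change argument is unavailable; we show f keeps this sign on the whole interval.
Substitute x = 3 + u, where 0 < u < 1 on the interval. Expanding, f(3 + u) = u^4 + 16u^3 + 86u^2 + 194u + 160.
All 5 nonzero coefficients of this polynomial in u are positive; hence for u > 0 the value is a sum of positive terms (the constant 160 among them).
Therefore f(x) > 0 throughout (3, 4), and f has no zero there.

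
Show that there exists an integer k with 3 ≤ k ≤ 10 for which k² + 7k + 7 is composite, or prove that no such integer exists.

At k = 4: 4² + 7·4 + 7 = 51 = 3·17, which is composite.

k = 4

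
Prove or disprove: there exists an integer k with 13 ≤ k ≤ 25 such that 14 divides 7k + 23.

For k = 13, 14, …, 25 the values of 7k + 23 modulo 14 are 2, 9, 2, 9, 2, 9, 2, 9, 2, 9, 2, 9, 2 respectively.
Since 0 is absent from this list, 14 ∤ 7k + 23 for every k with 13 ≤ k ≤ 25.

No, no such integer k in that range exists.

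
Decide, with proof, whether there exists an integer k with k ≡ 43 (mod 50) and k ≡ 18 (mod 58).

No such integer exists.

gcd(50, 58) = 2. If k ≡ 43 (mod 50) and k ≡ 18 (mod 58), then k ≡ 43 (mod 2) and k ≡ 18 (mod 2).
These are incompatible: 43 − 18 = 25 is not divisible by 2.
Hence the system has no solution.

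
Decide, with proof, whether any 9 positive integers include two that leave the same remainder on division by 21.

No, the set {65, 66, 67, 68, 69, 70, 71, 72, 73} is a counterexample.

Consider the 9 integers 65, 66, …, 73. They lie in distinct residue classes modulo 21, since 9 ≤ 21.
Hence this collection has no pair with equal remainders mod 21, disproving the claim.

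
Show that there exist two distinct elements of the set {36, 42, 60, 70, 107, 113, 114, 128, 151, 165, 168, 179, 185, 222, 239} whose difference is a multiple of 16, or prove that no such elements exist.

No, no such pair exists.

Residues mod 16: 36↦4, 42↦10, 60↦12, 70↦6, 107↦11, 113↦1, 114↦2, 128↦0, 151↦7, 165↦5, 168↦8, 179↦3, 185↦9, 222↦14, 239↦15.
All 15 residues are distinct, so no two elements differ by a multiple of 16.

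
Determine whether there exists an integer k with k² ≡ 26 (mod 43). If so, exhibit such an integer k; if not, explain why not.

43 is prime, so by Euler's criterion 26 is a square mod 43 iff 26^((43−1)/2) = 26^21 ≡ 1 (mod 43).
Repeated squaring mod 43: 26^2 = 676 ≡ 31; 26^4 ≡ 31² = 961 ≡ 15; 26^8 ≡ 15² = 225 ≡ 10; 26^16 ≡ 10² = 100 ≡ 14.
Since 21 = 16 + 4 + 1, 26^21 ≡ 14 · 15 · 26; multiplying out mod 43: 14·15 = 210 ≡ 38, then 38·26 = 988 ≡ 42. Thus 26^21 ≡ 42 ≡ −1 (mod 43).
The value −1 means 26 is a non-residue modulo 43, so k² ≡ 26 (mod 43) is impossible.

No such integer exists.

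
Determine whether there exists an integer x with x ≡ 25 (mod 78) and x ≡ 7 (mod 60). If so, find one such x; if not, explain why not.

Here gcd(78, 60) = 6, and both 25 and 7 leave remainder 1 mod 6, so the system is consistent.
Write x = 25 + 78t. Then 78t ≡ 7 − 25 ≡ 42 (mod 60); dividing through by 6 gives 13t ≡ 7 (mod 10).
13 ≡ 3 (mod 10), so this reads 3t ≡ 7 (mod 10). Invert 3 mod 10 by the Euclidean algorithm: 10 = 3·3 + 1, 3 = 3·1 + 0; back-substituting, 1 = 10 − 3·3. Hence 3·(-3) ≡ 1, so 3⁻¹ ≡ -3 ≡ 7 (mod 10).
Multiplying by 7: t ≡ 7·7 = 49 ≡ 9 (mod 10).
Then x = 25 + 78·9 = 727.
Check: 727 mod 78 = 25, 727 mod 60 = 7. ✓

x = 727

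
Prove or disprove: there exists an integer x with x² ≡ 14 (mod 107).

x = 96 works: 96² = 9216, and 9216 − 14 = 9202 = 86·107.

x = 96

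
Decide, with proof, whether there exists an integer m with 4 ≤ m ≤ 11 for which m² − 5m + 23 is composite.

No such integer m in that range exists.

The values for m = 4, 5, …, 11 are 19, 23, 29, 37, 47, 59, 73, 89, and each of these is prime.
So no value in the range makes the expression composite.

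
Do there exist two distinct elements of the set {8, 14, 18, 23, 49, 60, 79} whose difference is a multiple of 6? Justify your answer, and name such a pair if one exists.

Both 8 and 14 leave remainder 2 on division by 6; their difference 6 = 1·6 is a multiple of 6.

Yes: 8 and 14.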